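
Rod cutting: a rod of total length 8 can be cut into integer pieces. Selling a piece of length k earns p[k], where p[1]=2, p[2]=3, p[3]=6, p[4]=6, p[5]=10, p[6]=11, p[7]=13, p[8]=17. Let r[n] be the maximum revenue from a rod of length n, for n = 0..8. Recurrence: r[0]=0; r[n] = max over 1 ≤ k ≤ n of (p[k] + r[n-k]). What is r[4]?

8

   n    0    1    2    3    4    5    6    7    8
r[n]    0    2    4    6    8   10   12   14   17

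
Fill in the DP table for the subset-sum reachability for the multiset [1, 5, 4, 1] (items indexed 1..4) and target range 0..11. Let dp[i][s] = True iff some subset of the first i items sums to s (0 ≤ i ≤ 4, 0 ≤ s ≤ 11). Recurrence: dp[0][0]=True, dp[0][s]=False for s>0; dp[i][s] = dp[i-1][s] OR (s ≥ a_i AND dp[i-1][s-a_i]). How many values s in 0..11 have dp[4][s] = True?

10

i\s   0   1   2   3   4   5   6   7   8   9  10  11
  0   T   F   F   F   F   F   F   F   F   F   F   F
  1   T   T   F   F   F   F   F   F   F   F   F   F
  2   T   T   F   F   F   T   T   F   F   F   F   F
  3   T   T   F   F   T   T   T   F   F   T   T   F
  4   T   T   T   F   T   T   T   T   F   T   T   T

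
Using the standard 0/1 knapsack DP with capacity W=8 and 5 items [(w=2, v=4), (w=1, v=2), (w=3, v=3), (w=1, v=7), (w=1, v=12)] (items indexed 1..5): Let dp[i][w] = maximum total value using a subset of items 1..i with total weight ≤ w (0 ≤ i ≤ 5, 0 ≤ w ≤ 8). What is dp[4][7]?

16

i\w   0   1   2   3   4   5   6   7   8
  0   0   0   0   0   0   0   0   0   0
  1   0   0   4   4   4   4   4   4   4
  2   0   2   4   6   6   6   6   6   6
  3   0   2   4   6   6   7   9   9   9
  4   0   7   9  11  13  13  14  16  16
  5   0  12  19  21  23  25  25  26  28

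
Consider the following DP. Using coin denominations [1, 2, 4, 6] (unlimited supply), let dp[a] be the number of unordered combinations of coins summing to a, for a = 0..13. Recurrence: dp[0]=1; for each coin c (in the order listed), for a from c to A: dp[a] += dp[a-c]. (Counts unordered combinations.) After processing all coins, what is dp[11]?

16

after  coin     0     1     2     3     4     5     6     7     8     9    10    11    12    13
          1     1     1     1     1     1     1     1     1     1     1     1     1     1     1
          2     1     1     2     2     3     3     4     4     5     5     6     6     7     7
          4     1     1     2     2     4     4     6     6     9     9    12    12    16    16
          6     1     1     2     2     4     4     7     7    11    11    16    16    23    23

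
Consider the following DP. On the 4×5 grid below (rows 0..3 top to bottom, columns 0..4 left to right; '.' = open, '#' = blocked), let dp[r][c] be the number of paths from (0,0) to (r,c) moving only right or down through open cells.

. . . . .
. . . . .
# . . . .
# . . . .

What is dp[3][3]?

16

r\c   0   1   2   3   4
  0   1   1   1   1   1
  1   1   2   3   4   5
  2   0   2   5   9  14
  3   0   2   7  16  30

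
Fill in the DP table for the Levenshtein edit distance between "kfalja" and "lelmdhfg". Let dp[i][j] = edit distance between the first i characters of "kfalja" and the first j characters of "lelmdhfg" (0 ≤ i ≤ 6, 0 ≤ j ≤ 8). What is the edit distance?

8

   ''  l  e  l  m  d  h  f  g
''  0  1  2  3  4  5  6  7  8
 k  1  1  2  3  4  5  6  7  8
 f  2  2  2  3  4  5  6  6  7
 a  3  3  3  3  4  5  6  7  7
 l  4  3  4  3  4  5  6  7  8
 j  5  4  4  4  4  5  6  7  8
 a  6  5  5  5  5  5  6  7  8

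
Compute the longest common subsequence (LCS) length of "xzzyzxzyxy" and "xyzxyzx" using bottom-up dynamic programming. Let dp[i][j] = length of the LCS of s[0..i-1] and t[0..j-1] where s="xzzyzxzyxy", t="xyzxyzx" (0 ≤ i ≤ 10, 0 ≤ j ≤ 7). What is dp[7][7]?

   ''  x  y  z  x  y  z  x
''  0  0  0  0  0  0  0  0
 x  0  1  1  1  1  1  1  1
 z  0  1  1  2  2  2  2  2
 z  0  1  1  2  2  2  3  3
 y  0  1  2  2  2  3  3  3
 z  0  1  2  3  3  3  4  4
 x  0  1  2  3  4  4  4  5
 z  0  1  2  3  4  4  5  5
 y  0  1  2  3  4  5  5  5
 x  0  1  2  3  4  5  5  6
 y  0  1  2  3  4  5  5  6

5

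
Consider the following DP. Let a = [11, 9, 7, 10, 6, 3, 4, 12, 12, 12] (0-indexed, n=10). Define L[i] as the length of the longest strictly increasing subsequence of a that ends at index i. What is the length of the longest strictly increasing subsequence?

   i    0    1    2    3    4    5    6    7    8    9
a[i]   11    9    7   10    6    3    4   12   12   12
L[i]    1    1    1    2    1    1    2    3    3    3

3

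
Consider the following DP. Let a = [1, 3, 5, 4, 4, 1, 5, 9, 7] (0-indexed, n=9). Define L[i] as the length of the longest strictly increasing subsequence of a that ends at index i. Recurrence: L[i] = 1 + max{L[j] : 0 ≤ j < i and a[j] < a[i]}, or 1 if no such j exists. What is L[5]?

1

   i    0    1    2    3    4    5    6    7    8
a[i]    1    3    5    4    4    1    5    9    7
L[i]    1    2    3    3    3    1    4    5    5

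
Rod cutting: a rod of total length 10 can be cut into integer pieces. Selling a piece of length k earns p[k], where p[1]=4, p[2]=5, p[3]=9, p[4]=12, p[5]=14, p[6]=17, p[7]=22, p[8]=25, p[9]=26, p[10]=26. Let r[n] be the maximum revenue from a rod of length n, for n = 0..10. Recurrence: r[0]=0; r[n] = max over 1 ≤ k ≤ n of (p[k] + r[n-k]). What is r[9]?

   n    0    1    2    3    4    5    6    7    8    9   10
r[n]    0    4    8   12   16   20   24   28   32   36   40

36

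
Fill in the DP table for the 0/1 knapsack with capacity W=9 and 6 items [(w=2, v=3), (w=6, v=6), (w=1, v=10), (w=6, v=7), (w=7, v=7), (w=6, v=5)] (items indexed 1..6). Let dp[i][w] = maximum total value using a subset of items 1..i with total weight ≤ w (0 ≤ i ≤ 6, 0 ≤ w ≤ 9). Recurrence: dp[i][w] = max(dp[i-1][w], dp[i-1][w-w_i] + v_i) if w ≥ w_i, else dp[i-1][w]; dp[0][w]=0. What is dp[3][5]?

i\w   0   1   2   3   4   5   6   7   8   9
  0   0   0   0   0   0   0   0   0   0   0
  1   0   0   3   3   3   3   3   3   3   3
  2   0   0   3   3   3   3   6   6   9   9
  3   0  10  10  13  13  13  13  16  16  19
  4   0  10  10  13  13  13  13  17  17  20
  5   0  10  10  13  13  13  13  17  17  20
  6   0  10  10  13  13  13  13  17  17  20

13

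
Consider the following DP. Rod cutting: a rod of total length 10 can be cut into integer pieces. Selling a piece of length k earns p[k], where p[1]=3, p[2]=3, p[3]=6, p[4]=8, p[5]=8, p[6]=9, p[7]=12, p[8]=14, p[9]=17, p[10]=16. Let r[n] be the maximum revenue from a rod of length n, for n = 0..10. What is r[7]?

   n    0    1    2    3    4    5    6    7    8    9   10
r[n]    0    3    6    9   12   15   18   21   24   27   30

21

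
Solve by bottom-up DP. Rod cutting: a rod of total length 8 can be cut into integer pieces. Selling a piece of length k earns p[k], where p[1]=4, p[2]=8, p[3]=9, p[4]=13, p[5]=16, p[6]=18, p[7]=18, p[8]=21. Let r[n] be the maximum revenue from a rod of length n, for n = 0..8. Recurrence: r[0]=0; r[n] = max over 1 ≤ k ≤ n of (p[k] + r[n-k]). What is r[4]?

   n    0    1    2    3    4    5    6    7    8
r[n]    0    4    8   12   16   20   24   28   32

16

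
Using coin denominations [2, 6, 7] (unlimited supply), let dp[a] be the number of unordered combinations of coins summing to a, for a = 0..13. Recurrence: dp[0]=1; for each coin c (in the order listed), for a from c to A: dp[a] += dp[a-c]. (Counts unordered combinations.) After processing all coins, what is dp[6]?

after  coin     0     1     2     3     4     5     6     7     8     9    10    11    12    13
          2     1     0     1     0     1     0     1     0     1     0     1     0     1     0
          6     1     0     1     0     1     0     2     0     2     0     2     0     3     0
          7     1     0     1     0     1     0     2     1     2     1     2     1     3     2

2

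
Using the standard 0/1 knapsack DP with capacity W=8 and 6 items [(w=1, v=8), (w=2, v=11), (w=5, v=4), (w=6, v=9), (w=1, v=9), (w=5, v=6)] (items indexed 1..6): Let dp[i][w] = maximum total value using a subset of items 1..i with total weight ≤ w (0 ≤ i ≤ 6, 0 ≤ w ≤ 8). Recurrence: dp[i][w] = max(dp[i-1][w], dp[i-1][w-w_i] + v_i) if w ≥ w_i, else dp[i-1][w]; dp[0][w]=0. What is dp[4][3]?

i\w   0   1   2   3   4   5   6   7   8
  0   0   0   0   0   0   0   0   0   0
  1   0   8   8   8   8   8   8   8   8
  2   0   8  11  19  19  19  19  19  19
  3   0   8  11  19  19  19  19  19  23
  4   0   8  11  19  19  19  19  19  23
  5   0   9  17  20  28  28  28  28  28
  6   0   9  17  20  28  28  28  28  28

19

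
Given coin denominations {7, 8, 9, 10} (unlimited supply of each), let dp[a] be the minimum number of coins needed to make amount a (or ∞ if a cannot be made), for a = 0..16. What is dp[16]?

2

 a  0  1  2  3  4  5  6  7  8  9 10 11 12 13 14 15 16
dp  0  -  -  -  -  -  -  1  1  1  1  -  -  -  2  2  2
(- denotes ∞ / unreachable)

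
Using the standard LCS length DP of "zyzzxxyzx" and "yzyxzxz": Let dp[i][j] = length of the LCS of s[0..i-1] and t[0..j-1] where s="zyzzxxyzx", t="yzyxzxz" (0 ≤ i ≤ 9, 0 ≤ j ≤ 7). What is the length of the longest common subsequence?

5

   ''  y  z  y  x  z  x  z
''  0  0  0  0  0  0  0  0
 z  0  0  1  1  1  1  1  1
 y  0  1  1  2  2  2  2  2
 z  0  1  2  2  2  3  3  3
 z  0  1  2  2  2  3  3  4
 x  0  1  2  2  3  3  4  4
 x  0  1  2  2  3  3  4  4
 y  0  1  2  3  3  3  4  4
 z  0  1  2  3  3  4  4  5
 x  0  1  2  3  4  4  5  5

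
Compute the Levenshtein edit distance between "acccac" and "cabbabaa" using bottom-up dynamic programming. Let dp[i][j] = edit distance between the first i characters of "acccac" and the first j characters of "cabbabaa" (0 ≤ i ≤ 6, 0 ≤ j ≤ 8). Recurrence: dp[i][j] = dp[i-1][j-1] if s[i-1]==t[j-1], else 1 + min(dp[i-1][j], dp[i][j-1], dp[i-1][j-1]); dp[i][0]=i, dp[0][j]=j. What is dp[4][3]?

   ''  c  a  b  b  a  b  a  a
''  0  1  2  3  4  5  6  7  8
 a  1  1  1  2  3  4  5  6  7
 c  2  1  2  2  3  4  5  6  7
 c  3  2  2  3  3  4  5  6  7
 c  4  3  3  3  4  4  5  6  7
 a  5  4  3  4  4  4  5  5  6
 c  6  5  4  4  5  5  5  6  6

3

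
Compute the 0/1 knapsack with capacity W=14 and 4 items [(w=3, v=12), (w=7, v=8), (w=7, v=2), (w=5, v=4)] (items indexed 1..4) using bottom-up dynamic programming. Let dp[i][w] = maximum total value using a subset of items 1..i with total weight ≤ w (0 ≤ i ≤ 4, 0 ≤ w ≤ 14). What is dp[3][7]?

12

i\w   0   1   2   3   4   5   6   7   8   9  10  11  12  13  14
  0   0   0   0   0   0   0   0   0   0   0   0   0   0   0   0
  1   0   0   0  12  12  12  12  12  12  12  12  12  12  12  12
  2   0   0   0  12  12  12  12  12  12  12  20  20  20  20  20
  3   0   0   0  12  12  12  12  12  12  12  20  20  20  20  20
  4   0   0   0  12  12  12  12  12  16  16  20  20  20  20  20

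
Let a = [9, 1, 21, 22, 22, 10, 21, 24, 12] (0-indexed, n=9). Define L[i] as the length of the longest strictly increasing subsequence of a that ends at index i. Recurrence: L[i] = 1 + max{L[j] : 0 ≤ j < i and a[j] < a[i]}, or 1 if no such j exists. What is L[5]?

   i    0    1    2    3    4    5    6    7    8
a[i]    9    1   21   22   22   10   21   24   12
L[i]    1    1    2    3    3    2    3    4    3

2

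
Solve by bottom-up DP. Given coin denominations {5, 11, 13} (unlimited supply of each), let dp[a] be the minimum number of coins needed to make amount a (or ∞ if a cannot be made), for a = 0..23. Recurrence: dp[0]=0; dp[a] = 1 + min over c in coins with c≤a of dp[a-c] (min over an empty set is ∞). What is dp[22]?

2

 a  0  1  2  3  4  5  6  7  8  9 10 11 12 13 14 15 16 17 18 19 20 21 22 23
dp  0  -  -  -  -  1  -  -  -  -  2  1  -  1  -  3  2  -  2  -  4  3  2  3
(- denotes ∞ / unreachable)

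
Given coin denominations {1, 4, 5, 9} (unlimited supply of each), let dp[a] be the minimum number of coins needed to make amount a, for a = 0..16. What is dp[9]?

 a  0  1  2  3  4  5  6  7  8  9 10 11 12 13 14 15 16
dp  0  1  2  3  1  1  2  3  2  1  2  3  3  2  2  3  4

1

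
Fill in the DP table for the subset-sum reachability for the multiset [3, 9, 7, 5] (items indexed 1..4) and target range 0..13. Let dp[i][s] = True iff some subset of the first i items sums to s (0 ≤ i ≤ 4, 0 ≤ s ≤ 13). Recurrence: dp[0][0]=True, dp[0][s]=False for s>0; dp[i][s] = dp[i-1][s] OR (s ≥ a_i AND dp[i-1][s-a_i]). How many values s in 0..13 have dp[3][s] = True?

6

i\s   0   1   2   3   4   5   6   7   8   9  10  11  12  13
  0   T   F   F   F   F   F   F   F   F   F   F   F   F   F
  1   T   F   F   T   F   F   F   F   F   F   F   F   F   F
  2   T   F   F   T   F   F   F   F   F   T   F   F   T   F
  3   T   F   F   T   F   F   F   T   F   T   T   F   T   F
  4   T   F   F   T   F   T   F   T   T   T   T   F   T   F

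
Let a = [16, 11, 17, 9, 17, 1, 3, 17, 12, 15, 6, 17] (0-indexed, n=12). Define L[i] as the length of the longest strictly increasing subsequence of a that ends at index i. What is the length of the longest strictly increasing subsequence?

   i    0    1    2    3    4    5    6    7    8    9   10   11
a[i]   16   11   17    9   17    1    3   17   12   15    6   17
L[i]    1    1    2    1    2    1    2    3    3    4    3    5

5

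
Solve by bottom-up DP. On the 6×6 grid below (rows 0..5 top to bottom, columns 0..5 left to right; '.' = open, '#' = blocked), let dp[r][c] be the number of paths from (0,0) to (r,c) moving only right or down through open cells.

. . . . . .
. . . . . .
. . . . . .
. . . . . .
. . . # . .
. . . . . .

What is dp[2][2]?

6

r\c   0   1   2   3   4   5
  0   1   1   1   1   1   1
  1   1   2   3   4   5   6
  2   1   3   6  10  15  21
  3   1   4  10  20  35  56
  4   1   5  15   0  35  91
  5   1   6  21  21  56 147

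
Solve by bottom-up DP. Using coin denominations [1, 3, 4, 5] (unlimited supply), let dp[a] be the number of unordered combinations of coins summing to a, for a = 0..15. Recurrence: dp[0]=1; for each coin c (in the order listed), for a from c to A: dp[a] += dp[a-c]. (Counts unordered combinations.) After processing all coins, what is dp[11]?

14

after  coin     0     1     2     3     4     5     6     7     8     9    10    11    12    13    14    15
          1     1     1     1     1     1     1     1     1     1     1     1     1     1     1     1     1
          3     1     1     1     2     2     2     3     3     3     4     4     4     5     5     5     6
          4     1     1     1     2     3     3     4     5     6     7     8     9    11    12    13    15
          5     1     1     1     2     3     4     5     6     8    10    12    14    17    20    23    27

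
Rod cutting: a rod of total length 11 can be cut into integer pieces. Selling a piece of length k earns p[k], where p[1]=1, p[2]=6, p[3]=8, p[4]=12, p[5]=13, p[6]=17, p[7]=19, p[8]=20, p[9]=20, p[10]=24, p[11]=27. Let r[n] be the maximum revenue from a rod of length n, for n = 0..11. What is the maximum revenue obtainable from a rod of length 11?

   n    0    1    2    3    4    5    6    7    8    9   10   11
r[n]    0    1    6    8   12   14   18   20   24   26   30   32

32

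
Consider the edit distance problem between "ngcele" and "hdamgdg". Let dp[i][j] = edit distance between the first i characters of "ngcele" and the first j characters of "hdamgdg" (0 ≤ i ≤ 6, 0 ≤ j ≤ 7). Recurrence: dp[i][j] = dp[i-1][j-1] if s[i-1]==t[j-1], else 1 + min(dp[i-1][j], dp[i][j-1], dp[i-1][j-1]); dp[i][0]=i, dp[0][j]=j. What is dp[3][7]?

   ''  h  d  a  m  g  d  g
''  0  1  2  3  4  5  6  7
 n  1  1  2  3  4  5  6  7
 g  2  2  2  3  4  4  5  6
 c  3  3  3  3  4  5  5  6
 e  4  4  4  4  4  5  6  6
 l  5  5  5  5  5  5  6  7
 e  6  6  6  6  6  6  6  7

6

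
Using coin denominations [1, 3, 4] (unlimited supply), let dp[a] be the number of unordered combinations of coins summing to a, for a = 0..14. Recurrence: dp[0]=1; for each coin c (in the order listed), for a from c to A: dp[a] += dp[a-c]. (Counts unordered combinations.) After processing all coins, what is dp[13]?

12

after  coin     0     1     2     3     4     5     6     7     8     9    10    11    12    13    14
          1     1     1     1     1     1     1     1     1     1     1     1     1     1     1     1
          3     1     1     1     2     2     2     3     3     3     4     4     4     5     5     5
          4     1     1     1     2     3     3     4     5     6     7     8     9    11    12    13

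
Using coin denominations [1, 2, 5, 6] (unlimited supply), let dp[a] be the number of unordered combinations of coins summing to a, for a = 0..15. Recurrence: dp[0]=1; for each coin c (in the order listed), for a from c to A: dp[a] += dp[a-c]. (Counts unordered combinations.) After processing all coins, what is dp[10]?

13

after  coin     0     1     2     3     4     5     6     7     8     9    10    11    12    13    14    15
          1     1     1     1     1     1     1     1     1     1     1     1     1     1     1     1     1
          2     1     1     2     2     3     3     4     4     5     5     6     6     7     7     8     8
          5     1     1     2     2     3     4     5     6     7     8    10    11    13    14    16    18
          6     1     1     2     2     3     4     6     7     9    10    13    15    19    21    25    28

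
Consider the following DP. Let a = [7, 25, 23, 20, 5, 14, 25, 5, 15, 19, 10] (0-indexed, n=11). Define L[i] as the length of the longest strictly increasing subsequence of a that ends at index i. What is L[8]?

   i    0    1    2    3    4    5    6    7    8    9   10
a[i]    7   25   23   20    5   14   25    5   15   19   10
L[i]    1    2    2    2    1    2    3    1    3    4    2

3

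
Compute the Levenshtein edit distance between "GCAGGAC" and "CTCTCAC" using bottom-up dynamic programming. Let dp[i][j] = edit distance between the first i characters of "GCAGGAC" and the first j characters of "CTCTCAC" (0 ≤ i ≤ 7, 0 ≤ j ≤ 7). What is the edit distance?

   ''  C  T  C  T  C  A  C
''  0  1  2  3  4  5  6  7
 G  1  1  2  3  4  5  6  7
 C  2  1  2  2  3  4  5  6
 A  3  2  2  3  3  4  4  5
 G  4  3  3  3  4  4  5  5
 G  5  4  4  4  4  5  5  6
 A  6  5  5  5  5  5  5  6
 C  7  6  6  5  6  5  6  5

5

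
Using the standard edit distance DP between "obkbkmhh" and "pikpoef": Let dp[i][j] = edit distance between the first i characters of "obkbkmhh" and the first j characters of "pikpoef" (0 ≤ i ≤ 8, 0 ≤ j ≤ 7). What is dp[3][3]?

2

   ''  p  i  k  p  o  e  f
''  0  1  2  3  4  5  6  7
 o  1  1  2  3  4  4  5  6
 b  2  2  2  3  4  5  5  6
 k  3  3  3  2  3  4  5  6
 b  4  4  4  3  3  4  5  6
 k  5  5  5  4  4  4  5  6
 m  6  6  6  5  5  5  5  6
 h  7  7  7  6  6  6  6  6
 h  8  8  8  7  7  7  7  7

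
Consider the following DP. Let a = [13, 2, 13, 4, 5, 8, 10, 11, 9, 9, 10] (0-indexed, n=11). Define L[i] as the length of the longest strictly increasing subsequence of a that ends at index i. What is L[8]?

   i    0    1    2    3    4    5    6    7    8    9   10
a[i]   13    2   13    4    5    8   10   11    9    9   10
L[i]    1    1    2    2    3    4    5    6    5    5    6

5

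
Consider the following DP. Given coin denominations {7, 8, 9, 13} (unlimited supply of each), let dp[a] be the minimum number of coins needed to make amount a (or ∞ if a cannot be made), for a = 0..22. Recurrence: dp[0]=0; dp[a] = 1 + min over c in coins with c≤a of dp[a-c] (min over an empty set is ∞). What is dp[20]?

 a  0  1  2  3  4  5  6  7  8  9 10 11 12 13 14 15 16 17 18 19 20 21 22
dp  0  -  -  -  -  -  -  1  1  1  -  -  -  1  2  2  2  2  2  -  2  2  2
(- denotes ∞ / unreachable)

2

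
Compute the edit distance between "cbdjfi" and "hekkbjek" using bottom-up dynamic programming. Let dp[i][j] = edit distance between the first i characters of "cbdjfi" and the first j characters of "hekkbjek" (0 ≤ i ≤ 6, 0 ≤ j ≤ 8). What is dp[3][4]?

   ''  h  e  k  k  b  j  e  k
''  0  1  2  3  4  5  6  7  8
 c  1  1  2  3  4  5  6  7  8
 b  2  2  2  3  4  4  5  6  7
 d  3  3  3  3  4  5  5  6  7
 j  4  4  4  4  4  5  5  6  7
 f  5  5  5  5  5  5  6  6  7
 i  6  6  6  6  6  6  6  7  7

4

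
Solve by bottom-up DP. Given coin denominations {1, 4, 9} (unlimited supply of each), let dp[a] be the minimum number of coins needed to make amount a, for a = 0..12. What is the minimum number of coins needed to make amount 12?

3

 a  0  1  2  3  4  5  6  7  8  9 10 11 12
dp  0  1  2  3  1  2  3  4  2  1  2  3  3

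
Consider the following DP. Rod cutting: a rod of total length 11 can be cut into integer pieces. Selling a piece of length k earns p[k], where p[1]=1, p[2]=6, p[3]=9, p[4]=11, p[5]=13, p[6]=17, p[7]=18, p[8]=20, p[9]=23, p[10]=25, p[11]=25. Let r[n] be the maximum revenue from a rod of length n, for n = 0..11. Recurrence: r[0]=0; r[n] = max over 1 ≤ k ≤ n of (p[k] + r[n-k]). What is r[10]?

   n    0    1    2    3    4    5    6    7    8    9   10   11
r[n]    0    1    6    9   12   15   18   21   24   27   30   33

30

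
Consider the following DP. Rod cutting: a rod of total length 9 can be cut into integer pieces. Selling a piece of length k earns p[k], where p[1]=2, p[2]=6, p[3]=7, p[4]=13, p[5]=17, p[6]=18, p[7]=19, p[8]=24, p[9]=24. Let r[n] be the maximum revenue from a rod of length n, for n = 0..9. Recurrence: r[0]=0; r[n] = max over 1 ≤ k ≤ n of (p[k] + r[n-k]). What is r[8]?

26

   n    0    1    2    3    4    5    6    7    8    9
r[n]    0    2    6    8   13   17   19   23   26   30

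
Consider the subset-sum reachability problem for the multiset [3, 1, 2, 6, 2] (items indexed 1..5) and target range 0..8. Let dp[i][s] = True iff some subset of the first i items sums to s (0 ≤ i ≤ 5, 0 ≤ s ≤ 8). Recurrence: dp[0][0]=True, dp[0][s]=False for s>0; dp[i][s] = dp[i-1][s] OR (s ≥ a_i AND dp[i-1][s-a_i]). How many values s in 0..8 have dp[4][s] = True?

9

i\s   0   1   2   3   4   5   6   7   8
  0   T   F   F   F   F   F   F   F   F
  1   T   F   F   T   F   F   F   F   F
  2   T   T   F   T   T   F   F   F   F
  3   T   T   T   T   T   T   T   F   F
  4   T   T   T   T   T   T   T   T   T
  5   T   T   T   T   T   T   T   T   T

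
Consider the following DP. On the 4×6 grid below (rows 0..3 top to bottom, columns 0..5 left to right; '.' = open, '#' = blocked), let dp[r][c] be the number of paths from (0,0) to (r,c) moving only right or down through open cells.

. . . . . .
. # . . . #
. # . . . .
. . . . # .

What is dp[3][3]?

r\c   0   1   2   3   4   5
  0   1   1   1   1   1   1
  1   1   0   1   2   3   0
  2   1   0   1   3   6   6
  3   1   1   2   5   0   6

5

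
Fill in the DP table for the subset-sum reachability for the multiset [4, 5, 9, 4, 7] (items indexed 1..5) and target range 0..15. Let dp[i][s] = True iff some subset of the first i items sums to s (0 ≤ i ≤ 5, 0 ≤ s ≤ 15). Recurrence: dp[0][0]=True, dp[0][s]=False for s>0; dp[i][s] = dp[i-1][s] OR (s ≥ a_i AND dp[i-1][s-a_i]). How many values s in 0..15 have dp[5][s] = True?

11

i\s   0   1   2   3   4   5   6   7   8   9  10  11  12  13  14  15
  0   T   F   F   F   F   F   F   F   F   F   F   F   F   F   F   F
  1   T   F   F   F   T   F   F   F   F   F   F   F   F   F   F   F
  2   T   F   F   F   T   T   F   F   F   T   F   F   F   F   F   F
  3   T   F   F   F   T   T   F   F   F   T   F   F   F   T   T   F
  4   T   F   F   F   T   T   F   F   T   T   F   F   F   T   T   F
  5   T   F   F   F   T   T   F   T   T   T   F   T   T   T   T   T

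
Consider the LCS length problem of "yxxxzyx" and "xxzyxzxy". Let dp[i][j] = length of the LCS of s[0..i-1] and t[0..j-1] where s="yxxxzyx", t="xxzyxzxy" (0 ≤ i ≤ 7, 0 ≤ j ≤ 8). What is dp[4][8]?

   ''  x  x  z  y  x  z  x  y
''  0  0  0  0  0  0  0  0  0
 y  0  0  0  0  1  1  1  1  1
 x  0  1  1  1  1  2  2  2  2
 x  0  1  2  2  2  2  2  3  3
 x  0  1  2  2  2  3  3  3  3
 z  0  1  2  3  3  3  4  4  4
 y  0  1  2  3  4  4  4  4  5
 x  0  1  2  3  4  5  5  5  5

3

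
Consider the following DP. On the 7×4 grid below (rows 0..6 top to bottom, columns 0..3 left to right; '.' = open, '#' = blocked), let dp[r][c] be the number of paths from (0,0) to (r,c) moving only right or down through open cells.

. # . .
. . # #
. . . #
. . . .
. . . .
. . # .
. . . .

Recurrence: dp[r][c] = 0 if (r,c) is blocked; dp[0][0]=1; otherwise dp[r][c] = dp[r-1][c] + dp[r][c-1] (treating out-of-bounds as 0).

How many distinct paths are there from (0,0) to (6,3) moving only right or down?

r\c   0   1   2   3
  0   1   0   0   0
  1   1   1   0   0
  2   1   2   2   0
  3   1   3   5   5
  4   1   4   9  14
  5   1   5   0  14
  6   1   6   6  20

20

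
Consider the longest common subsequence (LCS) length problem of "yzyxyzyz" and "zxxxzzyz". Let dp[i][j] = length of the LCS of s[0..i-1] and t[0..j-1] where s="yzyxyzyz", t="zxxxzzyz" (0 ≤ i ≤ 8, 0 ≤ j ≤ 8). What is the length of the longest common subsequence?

5

   ''  z  x  x  x  z  z  y  z
''  0  0  0  0  0  0  0  0  0
 y  0  0  0  0  0  0  0  1  1
 z  0  1  1  1  1  1  1  1  2
 y  0  1  1  1  1  1  1  2  2
 x  0  1  2  2  2  2  2  2  2
 y  0  1  2  2  2  2  2  3  3
 z  0  1  2  2  2  3  3  3  4
 y  0  1  2  2  2  3  3  4  4
 z  0  1  2  2  2  3  4  4  5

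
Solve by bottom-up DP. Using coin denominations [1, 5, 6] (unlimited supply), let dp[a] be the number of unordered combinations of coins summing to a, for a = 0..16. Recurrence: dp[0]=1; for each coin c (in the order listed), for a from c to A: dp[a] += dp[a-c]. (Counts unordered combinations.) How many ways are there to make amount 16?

after  coin     0     1     2     3     4     5     6     7     8     9    10    11    12    13    14    15    16
          1     1     1     1     1     1     1     1     1     1     1     1     1     1     1     1     1     1
          5     1     1     1     1     1     2     2     2     2     2     3     3     3     3     3     4     4
          6     1     1     1     1     1     2     3     3     3     3     4     5     6     6     6     7     8

8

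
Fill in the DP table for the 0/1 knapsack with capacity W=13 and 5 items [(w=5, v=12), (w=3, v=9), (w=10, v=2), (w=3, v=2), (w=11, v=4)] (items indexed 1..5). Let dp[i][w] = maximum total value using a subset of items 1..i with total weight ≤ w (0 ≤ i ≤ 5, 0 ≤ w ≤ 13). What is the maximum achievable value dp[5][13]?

i\w   0   1   2   3   4   5   6   7   8   9  10  11  12  13
  0   0   0   0   0   0   0   0   0   0   0   0   0   0   0
  1   0   0   0   0   0  12  12  12  12  12  12  12  12  12
  2   0   0   0   9   9  12  12  12  21  21  21  21  21  21
  3   0   0   0   9   9  12  12  12  21  21  21  21  21  21
  4   0   0   0   9   9  12  12  12  21  21  21  23  23  23
  5   0   0   0   9   9  12  12  12  21  21  21  23  23  23

23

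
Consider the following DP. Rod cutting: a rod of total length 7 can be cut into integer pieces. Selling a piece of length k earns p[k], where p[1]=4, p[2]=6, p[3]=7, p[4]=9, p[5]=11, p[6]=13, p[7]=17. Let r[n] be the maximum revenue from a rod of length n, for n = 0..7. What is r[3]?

   n    0    1    2    3    4    5    6    7
r[n]    0    4    8   12   16   20   24   28

12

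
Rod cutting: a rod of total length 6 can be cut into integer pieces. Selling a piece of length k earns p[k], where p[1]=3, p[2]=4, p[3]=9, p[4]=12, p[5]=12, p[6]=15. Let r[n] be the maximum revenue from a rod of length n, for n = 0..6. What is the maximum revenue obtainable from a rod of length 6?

   n    0    1    2    3    4    5    6
r[n]    0    3    6    9   12   15   18

18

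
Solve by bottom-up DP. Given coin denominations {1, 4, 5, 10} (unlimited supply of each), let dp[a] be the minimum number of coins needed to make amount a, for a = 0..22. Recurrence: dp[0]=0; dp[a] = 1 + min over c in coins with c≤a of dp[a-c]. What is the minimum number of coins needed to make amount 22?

 a  0  1  2  3  4  5  6  7  8  9 10 11 12 13 14 15 16 17 18 19 20 21 22
dp  0  1  2  3  1  1  2  3  2  2  1  2  3  3  2  2  3  4  3  3  2  3  4

4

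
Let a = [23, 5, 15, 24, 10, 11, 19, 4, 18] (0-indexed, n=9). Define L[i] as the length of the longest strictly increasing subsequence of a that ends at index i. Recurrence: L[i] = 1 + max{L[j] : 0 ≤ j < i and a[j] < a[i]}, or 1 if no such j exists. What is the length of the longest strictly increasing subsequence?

4

   i    0    1    2    3    4    5    6    7    8
a[i]   23    5   15   24   10   11   19    4   18
L[i]    1    1    2    3    2    3    4    1    4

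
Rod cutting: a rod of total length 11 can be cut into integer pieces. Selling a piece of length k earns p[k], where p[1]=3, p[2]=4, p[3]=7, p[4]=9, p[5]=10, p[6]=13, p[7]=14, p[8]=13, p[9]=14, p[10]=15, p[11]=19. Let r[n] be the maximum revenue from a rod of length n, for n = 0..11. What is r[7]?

   n    0    1    2    3    4    5    6    7    8    9   10   11
r[n]    0    3    6    9   12   15   18   21   24   27   30   33

21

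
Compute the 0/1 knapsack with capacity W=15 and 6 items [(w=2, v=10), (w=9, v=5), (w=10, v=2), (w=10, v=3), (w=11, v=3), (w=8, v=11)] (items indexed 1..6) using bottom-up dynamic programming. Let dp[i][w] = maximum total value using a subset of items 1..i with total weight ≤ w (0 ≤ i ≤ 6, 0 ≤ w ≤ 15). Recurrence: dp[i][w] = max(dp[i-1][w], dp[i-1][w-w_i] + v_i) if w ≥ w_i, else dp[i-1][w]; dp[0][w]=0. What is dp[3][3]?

10

i\w   0   1   2   3   4   5   6   7   8   9  10  11  12  13  14  15
  0   0   0   0   0   0   0   0   0   0   0   0   0   0   0   0   0
  1   0   0  10  10  10  10  10  10  10  10  10  10  10  10  10  10
  2   0   0  10  10  10  10  10  10  10  10  10  15  15  15  15  15
  3   0   0  10  10  10  10  10  10  10  10  10  15  15  15  15  15
  4   0   0  10  10  10  10  10  10  10  10  10  15  15  15  15  15
  5   0   0  10  10  10  10  10  10  10  10  10  15  15  15  15  15
  6   0   0  10  10  10  10  10  10  11  11  21  21  21  21  21  21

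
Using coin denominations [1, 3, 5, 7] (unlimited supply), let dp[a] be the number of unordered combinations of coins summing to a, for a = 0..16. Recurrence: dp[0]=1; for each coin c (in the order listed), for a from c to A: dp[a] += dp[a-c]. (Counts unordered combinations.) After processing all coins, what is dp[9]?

7

after  coin     0     1     2     3     4     5     6     7     8     9    10    11    12    13    14    15    16
          1     1     1     1     1     1     1     1     1     1     1     1     1     1     1     1     1     1
          3     1     1     1     2     2     2     3     3     3     4     4     4     5     5     5     6     6
          5     1     1     1     2     2     3     4     4     5     6     7     8     9    10    11    13    14
          7     1     1     1     2     2     3     4     5     6     7     9    10    12    14    16    19    21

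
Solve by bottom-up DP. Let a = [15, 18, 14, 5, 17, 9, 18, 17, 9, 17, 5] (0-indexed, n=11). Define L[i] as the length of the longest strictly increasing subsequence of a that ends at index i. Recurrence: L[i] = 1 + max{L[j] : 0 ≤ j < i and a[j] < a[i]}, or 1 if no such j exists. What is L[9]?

   i    0    1    2    3    4    5    6    7    8    9   10
a[i]   15   18   14    5   17    9   18   17    9   17    5
L[i]    1    2    1    1    2    2    3    3    2    3    1

3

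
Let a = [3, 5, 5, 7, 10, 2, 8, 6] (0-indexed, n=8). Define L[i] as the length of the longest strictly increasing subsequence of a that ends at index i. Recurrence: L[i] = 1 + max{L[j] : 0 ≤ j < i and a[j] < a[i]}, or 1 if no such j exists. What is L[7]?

3

   i    0    1    2    3    4    5    6    7
a[i]    3    5    5    7   10    2    8    6
L[i]    1    2    2    3    4    1    4    3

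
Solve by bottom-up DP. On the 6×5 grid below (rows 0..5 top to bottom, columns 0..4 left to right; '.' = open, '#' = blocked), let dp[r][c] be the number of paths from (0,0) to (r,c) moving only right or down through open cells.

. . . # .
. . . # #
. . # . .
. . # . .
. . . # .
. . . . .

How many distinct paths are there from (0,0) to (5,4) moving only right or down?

11

r\c   0   1   2   3   4
  0   1   1   1   0   0
  1   1   2   3   0   0
  2   1   3   0   0   0
  3   1   4   0   0   0
  4   1   5   5   0   0
  5   1   6  11  11  11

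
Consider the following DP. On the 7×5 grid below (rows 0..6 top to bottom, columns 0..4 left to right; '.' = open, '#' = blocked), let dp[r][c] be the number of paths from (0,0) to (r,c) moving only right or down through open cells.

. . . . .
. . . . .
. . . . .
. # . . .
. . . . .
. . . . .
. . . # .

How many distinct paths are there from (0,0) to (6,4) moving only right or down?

86

r\c   0   1   2   3   4
  0   1   1   1   1   1
  1   1   2   3   4   5
  2   1   3   6  10  15
  3   1   0   6  16  31
  4   1   1   7  23  54
  5   1   2   9  32  86
  6   1   3  12   0  86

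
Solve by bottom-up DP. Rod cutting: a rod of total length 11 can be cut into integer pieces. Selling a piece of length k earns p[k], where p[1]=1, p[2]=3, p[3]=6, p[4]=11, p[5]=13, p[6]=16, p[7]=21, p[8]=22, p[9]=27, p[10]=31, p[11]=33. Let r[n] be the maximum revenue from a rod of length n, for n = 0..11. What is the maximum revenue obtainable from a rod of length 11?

33

   n    0    1    2    3    4    5    6    7    8    9   10   11
r[n]    0    1    3    6   11   13   16   21   22   27   31   33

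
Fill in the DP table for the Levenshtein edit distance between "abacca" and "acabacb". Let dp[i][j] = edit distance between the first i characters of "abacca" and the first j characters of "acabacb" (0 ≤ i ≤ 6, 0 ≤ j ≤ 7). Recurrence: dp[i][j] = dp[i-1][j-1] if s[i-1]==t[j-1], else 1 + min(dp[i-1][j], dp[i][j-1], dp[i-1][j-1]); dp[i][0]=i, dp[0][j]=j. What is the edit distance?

   ''  a  c  a  b  a  c  b
''  0  1  2  3  4  5  6  7
 a  1  0  1  2  3  4  5  6
 b  2  1  1  2  2  3  4  5
 a  3  2  2  1  2  2  3  4
 c  4  3  2  2  2  3  2  3
 c  5  4  3  3  3  3  3  3
 a  6  5  4  3  4  3  4  4

4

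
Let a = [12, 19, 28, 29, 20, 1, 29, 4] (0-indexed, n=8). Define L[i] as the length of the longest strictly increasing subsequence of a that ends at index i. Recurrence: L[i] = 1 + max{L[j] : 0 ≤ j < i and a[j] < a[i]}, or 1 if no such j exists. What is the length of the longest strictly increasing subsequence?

4

   i    0    1    2    3    4    5    6    7
a[i]   12   19   28   29   20    1   29    4
L[i]    1    2    3    4    3    1    4    2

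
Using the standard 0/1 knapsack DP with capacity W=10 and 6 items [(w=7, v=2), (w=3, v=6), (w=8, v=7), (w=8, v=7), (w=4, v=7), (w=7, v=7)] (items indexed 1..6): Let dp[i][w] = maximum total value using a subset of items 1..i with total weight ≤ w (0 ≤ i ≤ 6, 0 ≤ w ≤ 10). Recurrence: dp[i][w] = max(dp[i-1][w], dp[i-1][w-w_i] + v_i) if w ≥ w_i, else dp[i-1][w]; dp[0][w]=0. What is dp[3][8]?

i\w   0   1   2   3   4   5   6   7   8   9  10
  0   0   0   0   0   0   0   0   0   0   0   0
  1   0   0   0   0   0   0   0   2   2   2   2
  2   0   0   0   6   6   6   6   6   6   6   8
  3   0   0   0   6   6   6   6   6   7   7   8
  4   0   0   0   6   6   6   6   6   7   7   8
  5   0   0   0   6   7   7   7  13  13  13  13
  6   0   0   0   6   7   7   7  13  13  13  13

7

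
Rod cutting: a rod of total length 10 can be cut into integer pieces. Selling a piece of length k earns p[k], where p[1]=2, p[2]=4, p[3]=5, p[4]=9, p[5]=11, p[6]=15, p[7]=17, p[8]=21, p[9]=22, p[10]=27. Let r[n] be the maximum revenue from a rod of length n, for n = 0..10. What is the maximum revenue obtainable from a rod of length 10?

27

   n    0    1    2    3    4    5    6    7    8    9   10
r[n]    0    2    4    6    9   11   15   17   21   23   27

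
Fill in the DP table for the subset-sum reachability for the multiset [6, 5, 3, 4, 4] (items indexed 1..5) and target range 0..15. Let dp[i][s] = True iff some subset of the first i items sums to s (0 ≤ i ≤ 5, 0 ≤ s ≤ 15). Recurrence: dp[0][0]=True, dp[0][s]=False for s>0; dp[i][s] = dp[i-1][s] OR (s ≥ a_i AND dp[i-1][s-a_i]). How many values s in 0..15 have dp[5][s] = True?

i\s   0   1   2   3   4   5   6   7   8   9  10  11  12  13  14  15
  0   T   F   F   F   F   F   F   F   F   F   F   F   F   F   F   F
  1   T   F   F   F   F   F   T   F   F   F   F   F   F   F   F   F
  2   T   F   F   F   F   T   T   F   F   F   F   T   F   F   F   F
  3   T   F   F   T   F   T   T   F   T   T   F   T   F   F   T   F
  4   T   F   F   T   T   T   T   T   T   T   T   T   T   T   T   T
  5   T   F   F   T   T   T   T   T   T   T   T   T   T   T   T   T

14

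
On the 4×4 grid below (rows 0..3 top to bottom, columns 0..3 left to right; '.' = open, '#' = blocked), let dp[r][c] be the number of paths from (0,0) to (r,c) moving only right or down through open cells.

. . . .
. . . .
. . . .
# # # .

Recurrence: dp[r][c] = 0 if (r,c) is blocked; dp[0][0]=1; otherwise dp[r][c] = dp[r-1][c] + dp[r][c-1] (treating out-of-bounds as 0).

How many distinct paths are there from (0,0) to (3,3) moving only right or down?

r\c   0   1   2   3
  0   1   1   1   1
  1   1   2   3   4
  2   1   3   6  10
  3   0   0   0  10

10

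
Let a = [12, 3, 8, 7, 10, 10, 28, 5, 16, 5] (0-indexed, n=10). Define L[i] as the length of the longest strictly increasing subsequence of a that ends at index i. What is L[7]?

   i    0    1    2    3    4    5    6    7    8    9
a[i]   12    3    8    7   10   10   28    5   16    5
L[i]    1    1    2    2    3    3    4    2    4    2

2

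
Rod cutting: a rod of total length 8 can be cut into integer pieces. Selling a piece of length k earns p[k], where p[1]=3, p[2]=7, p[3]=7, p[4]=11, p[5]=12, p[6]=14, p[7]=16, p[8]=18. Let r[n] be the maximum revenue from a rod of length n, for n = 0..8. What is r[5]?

   n    0    1    2    3    4    5    6    7    8
r[n]    0    3    7   10   14   17   21   24   28

17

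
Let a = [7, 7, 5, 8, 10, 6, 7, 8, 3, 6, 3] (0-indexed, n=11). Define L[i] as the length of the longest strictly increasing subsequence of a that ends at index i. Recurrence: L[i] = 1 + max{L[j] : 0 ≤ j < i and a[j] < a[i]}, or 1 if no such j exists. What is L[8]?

   i    0    1    2    3    4    5    6    7    8    9   10
a[i]    7    7    5    8   10    6    7    8    3    6    3
L[i]    1    1    1    2    3    2    3    4    1    2    1

1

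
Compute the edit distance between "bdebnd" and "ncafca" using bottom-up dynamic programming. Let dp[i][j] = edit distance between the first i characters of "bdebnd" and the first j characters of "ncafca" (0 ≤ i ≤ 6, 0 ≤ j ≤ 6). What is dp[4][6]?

6

   ''  n  c  a  f  c  a
''  0  1  2  3  4  5  6
 b  1  1  2  3  4  5  6
 d  2  2  2  3  4  5  6
 e  3  3  3  3  4  5  6
 b  4  4  4  4  4  5  6
 n  5  4  5  5  5  5  6
 d  6  5  5  6  6  6  6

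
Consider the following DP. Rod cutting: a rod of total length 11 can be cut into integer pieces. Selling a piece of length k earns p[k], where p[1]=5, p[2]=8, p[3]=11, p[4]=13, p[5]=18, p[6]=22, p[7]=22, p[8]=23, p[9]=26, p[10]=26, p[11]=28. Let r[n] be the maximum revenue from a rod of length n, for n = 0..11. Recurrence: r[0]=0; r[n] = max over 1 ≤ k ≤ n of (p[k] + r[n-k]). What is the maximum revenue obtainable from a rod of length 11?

   n    0    1    2    3    4    5    6    7    8    9   10   11
r[n]    0    5   10   15   20   25   30   35   40   45   50   55

55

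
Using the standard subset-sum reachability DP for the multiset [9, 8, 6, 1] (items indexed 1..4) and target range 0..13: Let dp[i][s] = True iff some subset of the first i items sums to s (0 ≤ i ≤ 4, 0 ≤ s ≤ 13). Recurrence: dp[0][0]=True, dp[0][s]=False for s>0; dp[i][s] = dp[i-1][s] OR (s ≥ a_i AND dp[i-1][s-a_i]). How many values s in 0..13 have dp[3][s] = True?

4

i\s   0   1   2   3   4   5   6   7   8   9  10  11  12  13
  0   T   F   F   F   F   F   F   F   F   F   F   F   F   F
  1   T   F   F   F   F   F   F   F   F   T   F   F   F   F
  2   T   F   F   F   F   F   F   F   T   T   F   F   F   F
  3   T   F   F   F   F   F   T   F   T   T   F   F   F   F
  4   T   T   F   F   F   F   T   T   T   T   T   F   F   F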